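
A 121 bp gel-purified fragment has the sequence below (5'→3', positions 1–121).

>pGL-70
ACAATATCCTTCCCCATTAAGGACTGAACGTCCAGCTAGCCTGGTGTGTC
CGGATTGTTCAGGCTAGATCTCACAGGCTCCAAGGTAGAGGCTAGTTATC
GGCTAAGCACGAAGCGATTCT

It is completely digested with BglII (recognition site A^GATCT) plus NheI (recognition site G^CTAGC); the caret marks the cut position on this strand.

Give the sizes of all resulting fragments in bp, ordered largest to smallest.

The BglII site (AGATCT) starts at position 66.
BglII cuts after the first base of each site, so after position 66.
The NheI site (GCTAGC) starts at position 35.
NheI cuts after the first base of each site, so after position 35.
Combined cut positions: 35, 66.
Linear molecule, 2 cuts → 3 fragments:
  1–35 → 35 bp
  36–66 → 31 bp
  67–121 → 55 bp
Sorted largest to smallest: 55, 35, 31 bp.

55, 35, 31 bp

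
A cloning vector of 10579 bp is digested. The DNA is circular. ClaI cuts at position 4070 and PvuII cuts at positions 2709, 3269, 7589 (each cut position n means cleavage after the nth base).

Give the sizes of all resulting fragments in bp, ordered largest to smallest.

Combined cut positions (sorted): 2709, 3269, 4070, 7589.
Circular molecule, 4 cuts → 4 fragments:
  3269 − 2709 = 560 bp
  4070 − 3269 = 801 bp
  7589 − 4070 = 3519 bp
  wrap: 10579 − 7589 + 2709 = 5699 bp
Sorted largest to smallest: 5699, 3519, 801, 560 bp.

5699, 3519, 801, 560 bp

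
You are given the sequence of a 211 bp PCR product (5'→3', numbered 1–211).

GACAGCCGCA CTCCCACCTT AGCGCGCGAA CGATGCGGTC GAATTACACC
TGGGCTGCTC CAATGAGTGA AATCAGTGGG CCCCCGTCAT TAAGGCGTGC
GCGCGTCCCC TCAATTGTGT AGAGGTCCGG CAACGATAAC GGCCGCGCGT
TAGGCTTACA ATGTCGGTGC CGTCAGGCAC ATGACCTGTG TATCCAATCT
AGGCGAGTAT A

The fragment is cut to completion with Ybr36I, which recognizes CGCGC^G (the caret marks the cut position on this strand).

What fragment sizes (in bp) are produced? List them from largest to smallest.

Ybr36I sites (CGCGCG) start at positions 23, 100, 144.
Ybr36I cuts after base 5 of each site (before the last base), so after positions 27, 104, 148.
Linear molecule, 3 cuts → 4 fragments:
  1–27 → 27 bp
  28–104 → 77 bp
  105–148 → 44 bp
  149–211 → 63 bp
Sorted largest to smallest: 77, 63, 44, 27 bp.

77, 63, 44, 27 bp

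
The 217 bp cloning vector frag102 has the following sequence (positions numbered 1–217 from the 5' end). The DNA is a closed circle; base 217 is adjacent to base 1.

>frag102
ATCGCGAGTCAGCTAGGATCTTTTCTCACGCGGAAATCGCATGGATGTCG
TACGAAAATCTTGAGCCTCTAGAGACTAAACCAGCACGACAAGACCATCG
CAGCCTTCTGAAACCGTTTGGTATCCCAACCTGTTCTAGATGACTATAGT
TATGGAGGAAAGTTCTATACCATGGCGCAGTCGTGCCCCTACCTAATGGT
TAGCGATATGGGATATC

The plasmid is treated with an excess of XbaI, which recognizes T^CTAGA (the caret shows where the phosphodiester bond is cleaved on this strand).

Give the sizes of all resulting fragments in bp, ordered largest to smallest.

XbaI sites (TCTAGA) start at positions 68, 135.
XbaI cuts after the first base of each site, so after positions 68, 135.
Circular molecule, 2 cuts → 2 fragments:
  69–135 → 67 bp
  136–217 then 1–68 → 82 + 68 = 150 bp
Sorted largest to smallest: 150, 67 bp.

150, 67 bp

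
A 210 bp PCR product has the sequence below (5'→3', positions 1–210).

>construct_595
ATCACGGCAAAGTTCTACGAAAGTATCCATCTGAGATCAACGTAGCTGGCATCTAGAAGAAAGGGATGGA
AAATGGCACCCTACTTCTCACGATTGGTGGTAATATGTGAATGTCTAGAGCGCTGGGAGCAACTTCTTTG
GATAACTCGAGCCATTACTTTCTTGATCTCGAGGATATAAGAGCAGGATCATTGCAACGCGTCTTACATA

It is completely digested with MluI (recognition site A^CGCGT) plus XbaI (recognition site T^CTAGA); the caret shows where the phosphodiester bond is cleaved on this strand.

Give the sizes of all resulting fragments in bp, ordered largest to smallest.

The MluI site (ACGCGT) starts at position 197.
MluI cuts after the first base of each site, so after position 197.
XbaI sites (TCTAGA) start at positions 52, 114.
XbaI cuts after the first base of each site, so after positions 52, 114.
Combined cut positions: 52, 114, 197.
Linear molecule, 3 cuts → 4 fragments:
  1–52 → 52 bp
  53–114 → 62 bp
  115–197 → 83 bp
  198–210 → 13 bp
Sorted largest to smallest: 83, 62, 52, 13 bp.

83, 62, 52, 13 bp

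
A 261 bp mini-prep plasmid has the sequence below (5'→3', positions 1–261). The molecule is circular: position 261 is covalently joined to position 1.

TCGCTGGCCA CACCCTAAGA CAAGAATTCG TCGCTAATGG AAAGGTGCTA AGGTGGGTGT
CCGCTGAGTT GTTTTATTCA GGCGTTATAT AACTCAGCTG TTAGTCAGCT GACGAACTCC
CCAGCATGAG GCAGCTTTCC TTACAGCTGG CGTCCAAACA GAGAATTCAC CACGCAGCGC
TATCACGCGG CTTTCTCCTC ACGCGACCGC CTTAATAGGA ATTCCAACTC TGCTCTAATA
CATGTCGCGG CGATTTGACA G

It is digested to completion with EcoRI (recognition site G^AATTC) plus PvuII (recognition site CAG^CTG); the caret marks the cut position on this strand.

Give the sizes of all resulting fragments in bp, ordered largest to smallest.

73, 66, 56, 38, 17, 11 bp

EcoRI sites (GAATTC) start at positions 24, 163, 219.
EcoRI cuts after the first base of each site, so after positions 24, 163, 219.
PvuII sites (CAGCTG) start at positions 95, 106, 144.
PvuII cuts after base 3 of each site, so after positions 97, 108, 146.
Combined cut positions: 24, 97, 108, 146, 163, 219.
Circular molecule, 6 cuts → 6 fragments:
  25–97 → 73 bp
  98–108 → 11 bp
  109–146 → 38 bp
  147–163 → 17 bp
  164–219 → 56 bp
  220–261 then 1–24 → 42 + 24 = 66 bp
Sorted largest to smallest: 73, 66, 56, 38, 17, 11 bp.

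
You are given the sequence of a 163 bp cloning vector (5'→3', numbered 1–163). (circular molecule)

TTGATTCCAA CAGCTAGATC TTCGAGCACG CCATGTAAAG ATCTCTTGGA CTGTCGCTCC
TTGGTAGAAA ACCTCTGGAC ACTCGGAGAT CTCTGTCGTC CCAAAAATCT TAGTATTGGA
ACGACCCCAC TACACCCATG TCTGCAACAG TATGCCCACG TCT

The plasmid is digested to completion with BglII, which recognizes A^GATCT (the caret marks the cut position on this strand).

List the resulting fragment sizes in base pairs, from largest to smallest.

BglII sites (AGATCT) start at positions 16, 39, 87.
BglII cuts after the first base of each site, so after positions 16, 39, 87.
Circular molecule, 3 cuts → 3 fragments:
  17–39 → 23 bp
  40–87 → 48 bp
  88–163 then 1–16 → 76 + 16 = 92 bp
Sorted largest to smallest: 92, 48, 23 bp.

92, 48, 23 bp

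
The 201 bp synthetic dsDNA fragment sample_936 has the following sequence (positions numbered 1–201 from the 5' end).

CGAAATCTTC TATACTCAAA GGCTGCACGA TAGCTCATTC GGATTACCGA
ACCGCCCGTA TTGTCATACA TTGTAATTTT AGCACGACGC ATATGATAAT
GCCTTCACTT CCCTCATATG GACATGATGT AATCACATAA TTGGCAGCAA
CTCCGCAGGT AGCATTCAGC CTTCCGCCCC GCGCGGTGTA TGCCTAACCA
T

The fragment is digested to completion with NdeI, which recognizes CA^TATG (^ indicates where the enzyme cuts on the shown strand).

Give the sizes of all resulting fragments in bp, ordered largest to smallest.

91, 85, 25 bp

NdeI sites (CATATG) start at positions 90, 115.
NdeI cuts after base 2 of each site, so after positions 91, 116.
Linear molecule, 2 cuts → 3 fragments:
  1–91 → 91 bp
  92–116 → 25 bp
  117–201 → 85 bp
Sorted largest to smallest: 91, 85, 25 bp.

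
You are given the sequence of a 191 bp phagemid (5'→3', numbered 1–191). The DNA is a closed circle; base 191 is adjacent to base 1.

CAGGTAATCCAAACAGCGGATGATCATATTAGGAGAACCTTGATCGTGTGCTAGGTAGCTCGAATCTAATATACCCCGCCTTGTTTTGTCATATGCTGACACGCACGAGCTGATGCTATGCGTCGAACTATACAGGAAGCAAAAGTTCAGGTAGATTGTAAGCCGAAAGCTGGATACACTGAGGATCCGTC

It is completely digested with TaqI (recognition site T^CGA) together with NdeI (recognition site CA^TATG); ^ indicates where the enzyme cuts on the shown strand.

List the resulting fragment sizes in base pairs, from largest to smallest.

128, 32, 31 bp

TaqI sites (TCGA) start at positions 60, 123.
TaqI cuts after the first base of each site, so after positions 60, 123.
The NdeI site (CATATG) starts at position 90.
NdeI cuts after base 2 of each site, so after position 91.
Combined cut positions: 60, 91, 123.
Circular molecule, 3 cuts → 3 fragments:
  61–91 → 31 bp
  92–123 → 32 bp
  124–191 then 1–60 → 68 + 60 = 128 bp
Sorted largest to smallest: 128, 32, 31 bp.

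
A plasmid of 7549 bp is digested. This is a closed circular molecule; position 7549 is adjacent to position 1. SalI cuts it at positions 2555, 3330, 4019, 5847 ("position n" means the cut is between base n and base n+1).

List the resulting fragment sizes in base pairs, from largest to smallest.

4257, 1828, 775, 689 bp

Circular molecule, 4 cuts → 4 fragments:
  3330 − 2555 = 775 bp
  4019 − 3330 = 689 bp
  5847 − 4019 = 1828 bp
  wrap: 7549 − 5847 + 2555 = 4257 bp
Sorted largest to smallest: 4257, 1828, 775, 689 bp.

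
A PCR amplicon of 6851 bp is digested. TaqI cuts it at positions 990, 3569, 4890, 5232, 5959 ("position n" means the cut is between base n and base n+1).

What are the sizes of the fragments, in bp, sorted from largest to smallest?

Linear molecule, 5 cuts → 6 fragments:
  990 − 0 = 990 bp
  3569 − 990 = 2579 bp
  4890 − 3569 = 1321 bp
  5232 − 4890 = 342 bp
  5959 − 5232 = 727 bp
  6851 − 5959 = 892 bp
Sorted largest to smallest: 2579, 1321, 990, 892, 727, 342 bp.

2579, 1321, 990, 892, 727, 342 bp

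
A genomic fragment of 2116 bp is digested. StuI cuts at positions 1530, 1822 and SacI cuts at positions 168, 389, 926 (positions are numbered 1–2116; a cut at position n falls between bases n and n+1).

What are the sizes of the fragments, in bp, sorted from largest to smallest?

604, 537, 294, 292, 221, 168 bp

Combined cut positions (sorted): 168, 389, 926, 1530, 1822.
Linear molecule, 5 cuts → 6 fragments:
  168 − 0 = 168 bp
  389 − 168 = 221 bp
  926 − 389 = 537 bp
  1530 − 926 = 604 bp
  1822 − 1530 = 292 bp
  2116 − 1822 = 294 bp
Sorted largest to smallest: 604, 537, 294, 292, 221, 168 bp.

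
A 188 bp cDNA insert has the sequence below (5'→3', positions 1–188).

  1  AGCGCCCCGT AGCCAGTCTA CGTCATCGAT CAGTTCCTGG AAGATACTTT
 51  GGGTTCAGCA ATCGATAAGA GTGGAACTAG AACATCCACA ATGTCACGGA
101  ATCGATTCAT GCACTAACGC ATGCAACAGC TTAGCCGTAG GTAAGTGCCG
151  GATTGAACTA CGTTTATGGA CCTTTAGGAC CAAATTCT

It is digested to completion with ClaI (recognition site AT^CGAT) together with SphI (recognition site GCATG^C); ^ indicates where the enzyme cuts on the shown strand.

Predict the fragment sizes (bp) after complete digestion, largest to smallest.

ClaI sites (ATCGAT) start at positions 25, 61, 101.
ClaI cuts after base 2 of each site, so after positions 26, 62, 102.
The SphI site (GCATGC) starts at position 119.
SphI cuts after base 5 of each site (before the last base), so after position 123.
Combined cut positions: 26, 62, 102, 123.
Linear molecule, 4 cuts → 5 fragments:
  1–26 → 26 bp
  27–62 → 36 bp
  63–102 → 40 bp
  103–123 → 21 bp
  124–188 → 65 bp
Sorted largest to smallest: 65, 40, 36, 26, 21 bp.

65, 40, 36, 26, 21 bp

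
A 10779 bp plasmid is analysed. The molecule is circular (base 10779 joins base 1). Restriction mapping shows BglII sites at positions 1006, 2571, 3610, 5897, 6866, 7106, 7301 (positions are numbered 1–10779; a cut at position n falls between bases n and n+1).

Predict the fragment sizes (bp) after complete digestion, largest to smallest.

4484, 2287, 1565, 1039, 969, 240, 195 bp

Circular molecule, 7 cuts → 7 fragments:
  2571 − 1006 = 1565 bp
  3610 − 2571 = 1039 bp
  5897 − 3610 = 2287 bp
  6866 − 5897 = 969 bp
  7106 − 6866 = 240 bp
  7301 − 7106 = 195 bp
  wrap: 10779 − 7301 + 1006 = 4484 bp
Sorted largest to smallest: 4484, 2287, 1565, 1039, 969, 240, 195 bp.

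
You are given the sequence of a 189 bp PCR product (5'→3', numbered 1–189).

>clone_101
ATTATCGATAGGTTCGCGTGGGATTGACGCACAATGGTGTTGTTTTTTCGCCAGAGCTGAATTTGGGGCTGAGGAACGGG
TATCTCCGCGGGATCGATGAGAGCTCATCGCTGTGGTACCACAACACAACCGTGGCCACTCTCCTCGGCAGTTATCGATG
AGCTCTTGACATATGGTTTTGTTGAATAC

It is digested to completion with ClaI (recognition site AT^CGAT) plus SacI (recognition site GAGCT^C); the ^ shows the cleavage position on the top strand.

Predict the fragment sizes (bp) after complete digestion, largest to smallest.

ClaI sites (ATCGAT) start at positions 4, 93, 154.
ClaI cuts after base 2 of each site, so after positions 5, 94, 155.
SacI sites (GAGCTC) start at positions 101, 160.
SacI cuts after base 5 of each site (before the last base), so after positions 105, 164.
Combined cut positions: 5, 94, 105, 155, 164.
Linear molecule, 5 cuts → 6 fragments:
  1–5 → 5 bp
  6–94 → 89 bp
  95–105 → 11 bp
  106–155 → 50 bp
  156–164 → 9 bp
  165–189 → 25 bp
Sorted largest to smallest: 89, 50, 25, 11, 9, 5 bp.

89, 50, 25, 11, 9, 5 bp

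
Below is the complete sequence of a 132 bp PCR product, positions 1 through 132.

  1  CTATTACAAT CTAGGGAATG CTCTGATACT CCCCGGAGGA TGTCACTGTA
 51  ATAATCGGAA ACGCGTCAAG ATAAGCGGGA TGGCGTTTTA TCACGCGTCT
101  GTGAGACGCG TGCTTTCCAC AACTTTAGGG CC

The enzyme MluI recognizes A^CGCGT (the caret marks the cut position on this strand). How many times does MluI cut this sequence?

ACGCGT occurs starting at positions 61, 93, 106.
MluI cuts at 3 sites.

3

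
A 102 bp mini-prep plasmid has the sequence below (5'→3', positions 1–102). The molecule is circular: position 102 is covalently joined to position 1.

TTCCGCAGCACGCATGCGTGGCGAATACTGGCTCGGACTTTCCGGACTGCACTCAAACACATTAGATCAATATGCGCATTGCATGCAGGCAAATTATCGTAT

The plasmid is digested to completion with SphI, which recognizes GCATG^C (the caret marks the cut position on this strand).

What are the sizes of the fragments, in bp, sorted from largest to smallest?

69, 33 bp

SphI sites (GCATGC) start at positions 12, 81.
SphI cuts after base 5 of each site (before the last base), so after positions 16, 85.
Circular molecule, 2 cuts → 2 fragments:
  17–85 → 69 bp
  86–102 then 1–16 → 17 + 16 = 33 bp
Sorted largest to smallest: 69, 33 bp.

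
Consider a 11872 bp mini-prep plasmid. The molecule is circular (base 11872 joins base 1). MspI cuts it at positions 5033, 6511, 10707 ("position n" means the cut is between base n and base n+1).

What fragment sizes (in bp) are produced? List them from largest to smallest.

Circular molecule, 3 cuts → 3 fragments:
  6511 − 5033 = 1478 bp
  10707 − 6511 = 4196 bp
  wrap: 11872 − 10707 + 5033 = 6198 bp
Sorted largest to smallest: 6198, 4196, 1478 bp.

6198, 4196, 1478 bp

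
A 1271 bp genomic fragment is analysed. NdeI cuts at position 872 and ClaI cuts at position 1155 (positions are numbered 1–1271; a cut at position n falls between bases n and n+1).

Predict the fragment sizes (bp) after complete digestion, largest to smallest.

Combined cut positions (sorted): 872, 1155.
Linear molecule, 2 cuts → 3 fragments:
  872 − 0 = 872 bp
  1155 − 872 = 283 bp
  1271 − 1155 = 116 bp
Sorted largest to smallest: 872, 283, 116 bp.

872, 283, 116 bp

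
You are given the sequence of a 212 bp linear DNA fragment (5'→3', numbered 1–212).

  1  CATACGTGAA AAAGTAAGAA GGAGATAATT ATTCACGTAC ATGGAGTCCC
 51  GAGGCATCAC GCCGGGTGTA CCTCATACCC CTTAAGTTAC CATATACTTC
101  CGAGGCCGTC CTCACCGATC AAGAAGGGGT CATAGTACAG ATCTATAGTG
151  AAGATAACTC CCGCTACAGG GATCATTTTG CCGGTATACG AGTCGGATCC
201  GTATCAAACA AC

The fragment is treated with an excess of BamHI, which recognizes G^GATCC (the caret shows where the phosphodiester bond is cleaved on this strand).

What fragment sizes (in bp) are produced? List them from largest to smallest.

195, 17 bp

The BamHI site (GGATCC) starts at position 195.
BamHI cuts after the first base of each site, so after position 195.
Linear molecule, 1 cut → 2 fragments:
  1–195 → 195 bp
  196–212 → 17 bp
Sorted largest to smallest: 195, 17 bp.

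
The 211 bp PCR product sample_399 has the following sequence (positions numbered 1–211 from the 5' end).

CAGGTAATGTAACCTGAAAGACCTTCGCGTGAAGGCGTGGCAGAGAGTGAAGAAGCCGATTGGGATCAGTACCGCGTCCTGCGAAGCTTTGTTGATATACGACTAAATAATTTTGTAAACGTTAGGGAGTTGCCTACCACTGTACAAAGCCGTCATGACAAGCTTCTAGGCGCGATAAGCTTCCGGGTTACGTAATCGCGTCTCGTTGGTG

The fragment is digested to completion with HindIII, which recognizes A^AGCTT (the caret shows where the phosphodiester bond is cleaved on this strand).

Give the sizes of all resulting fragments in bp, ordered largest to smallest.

84, 76, 34, 17 bp

HindIII sites (AAGCTT) start at positions 84, 160, 177.
HindIII cuts after the first base of each site, so after positions 84, 160, 177.
Linear molecule, 3 cuts → 4 fragments:
  1–84 → 84 bp
  85–160 → 76 bp
  161–177 → 17 bp
  178–211 → 34 bp
Sorted largest to smallest: 84, 76, 34, 17 bp.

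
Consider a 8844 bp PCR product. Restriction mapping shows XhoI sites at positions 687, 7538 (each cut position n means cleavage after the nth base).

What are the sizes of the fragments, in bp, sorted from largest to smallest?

6851, 1306, 687 bp

Linear molecule, 2 cuts → 3 fragments:
  687 − 0 = 687 bp
  7538 − 687 = 6851 bp
  8844 − 7538 = 1306 bp
Sorted largest to smallest: 6851, 1306, 687 bp.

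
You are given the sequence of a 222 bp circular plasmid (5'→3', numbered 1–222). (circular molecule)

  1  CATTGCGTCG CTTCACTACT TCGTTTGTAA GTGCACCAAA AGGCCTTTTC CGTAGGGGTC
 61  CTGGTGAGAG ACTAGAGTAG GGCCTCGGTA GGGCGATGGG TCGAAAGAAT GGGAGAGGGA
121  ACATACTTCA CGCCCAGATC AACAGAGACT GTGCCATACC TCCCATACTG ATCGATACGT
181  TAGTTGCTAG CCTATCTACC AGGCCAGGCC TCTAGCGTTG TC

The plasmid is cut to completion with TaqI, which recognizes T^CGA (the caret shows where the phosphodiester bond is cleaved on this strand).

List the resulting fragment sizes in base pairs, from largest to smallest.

TaqI sites (TCGA) start at positions 101, 172.
TaqI cuts after the first base of each site, so after positions 101, 172.
Circular molecule, 2 cuts → 2 fragments:
  102–172 → 71 bp
  173–222 then 1–101 → 50 + 101 = 151 bp
Sorted largest to smallest: 151, 71 bp.

151, 71 bp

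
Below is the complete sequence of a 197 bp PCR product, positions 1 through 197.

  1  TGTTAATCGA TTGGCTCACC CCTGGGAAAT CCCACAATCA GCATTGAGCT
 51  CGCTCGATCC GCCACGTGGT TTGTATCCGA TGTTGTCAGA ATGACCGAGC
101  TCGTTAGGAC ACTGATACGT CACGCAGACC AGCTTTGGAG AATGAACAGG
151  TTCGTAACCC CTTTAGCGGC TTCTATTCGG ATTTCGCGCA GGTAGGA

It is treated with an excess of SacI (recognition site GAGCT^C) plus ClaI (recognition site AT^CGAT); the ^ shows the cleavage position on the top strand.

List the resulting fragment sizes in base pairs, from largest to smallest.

96, 51, 43, 7 bp

SacI sites (GAGCTC) start at positions 46, 97.
SacI cuts after base 5 of each site (before the last base), so after positions 50, 101.
The ClaI site (ATCGAT) starts at position 6.
ClaI cuts after base 2 of each site, so after position 7.
Combined cut positions: 7, 50, 101.
Linear molecule, 3 cuts → 4 fragments:
  1–7 → 7 bp
  8–50 → 43 bp
  51–101 → 51 bp
  102–197 → 96 bp
Sorted largest to smallest: 96, 51, 43, 7 bp.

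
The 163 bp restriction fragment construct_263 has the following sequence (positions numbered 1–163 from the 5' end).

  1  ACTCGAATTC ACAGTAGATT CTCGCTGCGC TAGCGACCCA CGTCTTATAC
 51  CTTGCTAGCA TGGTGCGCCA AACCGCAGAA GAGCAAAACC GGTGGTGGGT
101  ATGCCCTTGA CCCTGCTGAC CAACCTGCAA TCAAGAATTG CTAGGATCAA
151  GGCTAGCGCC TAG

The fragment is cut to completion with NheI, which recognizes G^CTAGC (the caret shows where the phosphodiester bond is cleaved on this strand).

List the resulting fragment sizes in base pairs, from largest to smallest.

98, 29, 25, 11 bp

NheI sites (GCTAGC) start at positions 29, 54, 152.
NheI cuts after the first base of each site, so after positions 29, 54, 152.
Linear molecule, 3 cuts → 4 fragments:
  1–29 → 29 bp
  30–54 → 25 bp
  55–152 → 98 bp
  153–163 → 11 bp
Sorted largest to smallest: 98, 29, 25, 11 bp.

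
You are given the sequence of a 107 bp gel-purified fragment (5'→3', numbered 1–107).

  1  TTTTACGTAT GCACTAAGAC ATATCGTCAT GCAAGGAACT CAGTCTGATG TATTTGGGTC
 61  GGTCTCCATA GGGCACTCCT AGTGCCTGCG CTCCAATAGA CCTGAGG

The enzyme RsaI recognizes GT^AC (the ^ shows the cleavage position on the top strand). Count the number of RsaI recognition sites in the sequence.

0

No occurrence of GTAC is present in the sequence.
RsaI does not cut: 0 sites.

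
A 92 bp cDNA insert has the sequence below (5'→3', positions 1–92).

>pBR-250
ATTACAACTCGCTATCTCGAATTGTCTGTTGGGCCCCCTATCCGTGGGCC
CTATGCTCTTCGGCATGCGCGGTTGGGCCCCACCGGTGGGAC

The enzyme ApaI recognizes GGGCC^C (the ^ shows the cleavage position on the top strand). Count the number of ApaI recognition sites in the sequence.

GGGCCC occurs starting at positions 31, 46, 75.
ApaI cuts at 3 sites.

3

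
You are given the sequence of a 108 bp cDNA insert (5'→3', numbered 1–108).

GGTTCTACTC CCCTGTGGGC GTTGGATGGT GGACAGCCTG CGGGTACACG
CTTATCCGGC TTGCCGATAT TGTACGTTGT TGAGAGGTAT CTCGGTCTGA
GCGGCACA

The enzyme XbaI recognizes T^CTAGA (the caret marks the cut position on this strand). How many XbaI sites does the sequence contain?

0

No occurrence of TCTAGA is present in the sequence.
XbaI does not cut: 0 sites.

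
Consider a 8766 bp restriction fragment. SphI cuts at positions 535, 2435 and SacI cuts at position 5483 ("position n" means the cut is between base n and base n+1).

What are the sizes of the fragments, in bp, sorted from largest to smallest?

Combined cut positions (sorted): 535, 2435, 5483.
Linear molecule, 3 cuts → 4 fragments:
  535 − 0 = 535 bp
  2435 − 535 = 1900 bp
  5483 − 2435 = 3048 bp
  8766 − 5483 = 3283 bp
Sorted largest to smallest: 3283, 3048, 1900, 535 bp.

3283, 3048, 1900, 535 bp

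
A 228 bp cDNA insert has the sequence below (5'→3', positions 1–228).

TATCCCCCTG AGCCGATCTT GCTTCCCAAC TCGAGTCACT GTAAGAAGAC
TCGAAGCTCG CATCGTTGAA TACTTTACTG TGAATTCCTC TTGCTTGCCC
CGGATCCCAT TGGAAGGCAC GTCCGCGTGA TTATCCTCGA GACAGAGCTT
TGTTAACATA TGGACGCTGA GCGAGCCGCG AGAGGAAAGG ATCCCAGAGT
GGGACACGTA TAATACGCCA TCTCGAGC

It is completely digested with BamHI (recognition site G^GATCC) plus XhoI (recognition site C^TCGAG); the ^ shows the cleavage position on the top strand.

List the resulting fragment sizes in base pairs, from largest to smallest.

72, 53, 34, 33, 30, 6 bp

BamHI sites (GGATCC) start at positions 102, 189.
BamHI cuts after the first base of each site, so after positions 102, 189.
XhoI sites (CTCGAG) start at positions 30, 136, 222.
XhoI cuts after the first base of each site, so after positions 30, 136, 222.
Combined cut positions: 30, 102, 136, 189, 222.
Linear molecule, 5 cuts → 6 fragments:
  1–30 → 30 bp
  31–102 → 72 bp
  103–136 → 34 bp
  137–189 → 53 bp
  190–222 → 33 bp
  223–228 → 6 bp
Sorted largest to smallest: 72, 53, 34, 33, 30, 6 bp.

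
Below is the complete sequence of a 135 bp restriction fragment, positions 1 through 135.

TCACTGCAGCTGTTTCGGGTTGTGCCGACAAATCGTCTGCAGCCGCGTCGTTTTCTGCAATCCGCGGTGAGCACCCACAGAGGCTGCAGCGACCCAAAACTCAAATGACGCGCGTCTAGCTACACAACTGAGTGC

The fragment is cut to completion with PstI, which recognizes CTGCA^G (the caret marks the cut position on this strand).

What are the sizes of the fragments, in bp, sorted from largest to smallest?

PstI sites (CTGCAG) start at positions 4, 37, 84.
PstI cuts after base 5 of each site (before the last base), so after positions 8, 41, 88.
Linear molecule, 3 cuts → 4 fragments:
  1–8 → 8 bp
  9–41 → 33 bp
  42–88 → 47 bp
  89–135 → 47 bp
Sorted largest to smallest: 47, 47, 33, 8 bp.

47, 47, 33, 8 bp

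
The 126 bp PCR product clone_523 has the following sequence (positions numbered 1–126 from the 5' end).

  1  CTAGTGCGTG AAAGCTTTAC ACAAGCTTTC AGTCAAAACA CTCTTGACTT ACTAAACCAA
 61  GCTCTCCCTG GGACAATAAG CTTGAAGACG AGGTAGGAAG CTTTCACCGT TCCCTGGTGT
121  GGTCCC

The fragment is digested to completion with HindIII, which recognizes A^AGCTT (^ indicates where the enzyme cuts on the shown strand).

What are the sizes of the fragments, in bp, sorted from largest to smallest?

HindIII sites (AAGCTT) start at positions 12, 23, 78, 98.
HindIII cuts after the first base of each site, so after positions 12, 23, 78, 98.
Linear molecule, 4 cuts → 5 fragments:
  1–12 → 12 bp
  13–23 → 11 bp
  24–78 → 55 bp
  79–98 → 20 bp
  99–126 → 28 bp
Sorted largest to smallest: 55, 28, 20, 12, 11 bp.

55, 28, 20, 12, 11 bp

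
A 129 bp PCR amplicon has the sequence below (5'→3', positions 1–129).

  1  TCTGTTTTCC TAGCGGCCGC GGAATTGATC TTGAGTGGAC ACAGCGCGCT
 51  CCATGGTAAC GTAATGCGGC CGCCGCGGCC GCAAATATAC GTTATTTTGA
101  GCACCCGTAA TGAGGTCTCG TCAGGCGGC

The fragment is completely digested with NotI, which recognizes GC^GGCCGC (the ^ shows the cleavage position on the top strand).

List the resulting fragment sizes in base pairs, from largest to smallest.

NotI sites (GCGGCCGC) start at positions 13, 66, 75.
NotI cuts after base 2 of each site, so after positions 14, 67, 76.
Linear molecule, 3 cuts → 4 fragments:
  1–14 → 14 bp
  15–67 → 53 bp
  68–76 → 9 bp
  77–129 → 53 bp
Sorted largest to smallest: 53, 53, 14, 9 bp.

53, 53, 14, 9 bp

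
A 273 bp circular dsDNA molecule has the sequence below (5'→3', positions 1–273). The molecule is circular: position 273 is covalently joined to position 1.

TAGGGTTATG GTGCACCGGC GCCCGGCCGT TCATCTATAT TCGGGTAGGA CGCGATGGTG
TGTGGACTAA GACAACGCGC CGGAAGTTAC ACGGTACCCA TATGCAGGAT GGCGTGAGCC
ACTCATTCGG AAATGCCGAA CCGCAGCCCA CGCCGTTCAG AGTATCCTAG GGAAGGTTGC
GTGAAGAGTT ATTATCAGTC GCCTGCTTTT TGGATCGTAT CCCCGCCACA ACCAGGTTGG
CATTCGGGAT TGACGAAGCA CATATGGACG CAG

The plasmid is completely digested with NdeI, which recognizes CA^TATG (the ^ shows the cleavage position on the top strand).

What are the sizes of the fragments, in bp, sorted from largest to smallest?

NdeI sites (CATATG) start at positions 99, 261.
NdeI cuts after base 2 of each site, so after positions 100, 262.
Circular molecule, 2 cuts → 2 fragments:
  101–262 → 162 bp
  263–273 then 1–100 → 11 + 100 = 111 bp
Sorted largest to smallest: 162, 111 bp.

162, 111 bp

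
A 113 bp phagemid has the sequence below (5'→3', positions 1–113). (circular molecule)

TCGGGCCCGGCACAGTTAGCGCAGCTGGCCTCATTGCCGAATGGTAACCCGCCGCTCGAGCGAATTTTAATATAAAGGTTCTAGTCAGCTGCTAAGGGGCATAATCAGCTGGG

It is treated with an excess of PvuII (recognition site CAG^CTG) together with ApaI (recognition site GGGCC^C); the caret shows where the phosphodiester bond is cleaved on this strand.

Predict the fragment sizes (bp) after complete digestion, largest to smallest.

PvuII sites (CAGCTG) start at positions 22, 86, 106.
PvuII cuts after base 3 of each site, so after positions 24, 88, 108.
The ApaI site (GGGCCC) starts at position 3.
ApaI cuts after base 5 of each site (before the last base), so after position 7.
Combined cut positions: 7, 24, 88, 108.
Circular molecule, 4 cuts → 4 fragments:
  8–24 → 17 bp
  25–88 → 64 bp
  89–108 → 20 bp
  109–113 then 1–7 → 5 + 7 = 12 bp
Sorted largest to smallest: 64, 20, 17, 12 bp.

64, 20, 17, 12 bp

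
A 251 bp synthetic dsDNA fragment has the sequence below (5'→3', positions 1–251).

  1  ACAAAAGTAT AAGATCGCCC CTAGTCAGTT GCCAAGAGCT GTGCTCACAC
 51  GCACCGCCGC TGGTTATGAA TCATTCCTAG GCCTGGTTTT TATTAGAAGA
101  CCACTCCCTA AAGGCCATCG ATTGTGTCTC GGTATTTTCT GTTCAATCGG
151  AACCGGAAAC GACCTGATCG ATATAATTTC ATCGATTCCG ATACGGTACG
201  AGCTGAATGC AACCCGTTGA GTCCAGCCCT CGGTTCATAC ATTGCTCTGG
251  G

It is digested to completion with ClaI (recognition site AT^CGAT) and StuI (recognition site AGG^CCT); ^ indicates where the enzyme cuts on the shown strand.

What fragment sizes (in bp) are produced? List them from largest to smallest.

81, 69, 50, 37, 14 bp

ClaI sites (ATCGAT) start at positions 117, 167, 181.
ClaI cuts after base 2 of each site, so after positions 118, 168, 182.
The StuI site (AGGCCT) starts at position 79.
StuI cuts after base 3 of each site, so after position 81.
Combined cut positions: 81, 118, 168, 182.
Linear molecule, 4 cuts → 5 fragments:
  1–81 → 81 bp
  82–118 → 37 bp
  119–168 → 50 bp
  169–182 → 14 bp
  183–251 → 69 bp
Sorted largest to smallest: 81, 69, 50, 37, 14 bp.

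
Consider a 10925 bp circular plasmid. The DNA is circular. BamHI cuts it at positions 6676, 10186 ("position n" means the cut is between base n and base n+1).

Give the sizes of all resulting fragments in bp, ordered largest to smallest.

7415, 3510 bp

Circular molecule, 2 cuts → 2 fragments:
  10186 − 6676 = 3510 bp
  wrap: 10925 − 10186 + 6676 = 7415 bp
Sorted largest to smallest: 7415, 3510 bp.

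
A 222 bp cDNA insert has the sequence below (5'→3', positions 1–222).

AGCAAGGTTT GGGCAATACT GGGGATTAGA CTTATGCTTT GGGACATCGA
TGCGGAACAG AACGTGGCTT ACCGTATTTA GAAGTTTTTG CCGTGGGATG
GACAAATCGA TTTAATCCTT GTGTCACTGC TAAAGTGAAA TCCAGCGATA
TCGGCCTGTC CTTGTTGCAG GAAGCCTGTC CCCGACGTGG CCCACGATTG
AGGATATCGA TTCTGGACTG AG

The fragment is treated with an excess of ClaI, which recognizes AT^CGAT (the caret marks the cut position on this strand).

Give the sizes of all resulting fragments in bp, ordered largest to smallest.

100, 60, 47, 15 bp

ClaI sites (ATCGAT) start at positions 46, 106, 206.
ClaI cuts after base 2 of each site, so after positions 47, 107, 207.
Linear molecule, 3 cuts → 4 fragments:
  1–47 → 47 bp
  48–107 → 60 bp
  108–207 → 100 bp
  208–222 → 15 bp
Sorted largest to smallest: 100, 60, 47, 15 bp.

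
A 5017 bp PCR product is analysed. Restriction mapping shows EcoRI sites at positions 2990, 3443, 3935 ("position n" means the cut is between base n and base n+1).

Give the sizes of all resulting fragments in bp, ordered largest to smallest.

2990, 1082, 492, 453 bp

Linear molecule, 3 cuts → 4 fragments:
  2990 − 0 = 2990 bp
  3443 − 2990 = 453 bp
  3935 − 3443 = 492 bp
  5017 − 3935 = 1082 bp
Sorted largest to smallest: 2990, 1082, 492, 453 bp.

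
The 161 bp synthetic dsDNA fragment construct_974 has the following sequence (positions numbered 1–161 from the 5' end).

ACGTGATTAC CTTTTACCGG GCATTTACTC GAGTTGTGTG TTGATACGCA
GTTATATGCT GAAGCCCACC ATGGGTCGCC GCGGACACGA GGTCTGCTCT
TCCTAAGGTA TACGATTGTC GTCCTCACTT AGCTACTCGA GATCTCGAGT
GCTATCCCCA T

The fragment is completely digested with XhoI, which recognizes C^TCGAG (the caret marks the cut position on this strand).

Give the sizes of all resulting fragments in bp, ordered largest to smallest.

XhoI sites (CTCGAG) start at positions 28, 136, 144.
XhoI cuts after the first base of each site, so after positions 28, 136, 144.
Linear molecule, 3 cuts → 4 fragments:
  1–28 → 28 bp
  29–136 → 108 bp
  137–144 → 8 bp
  145–161 → 17 bp
Sorted largest to smallest: 108, 28, 17, 8 bp.

108, 28, 17, 8 bp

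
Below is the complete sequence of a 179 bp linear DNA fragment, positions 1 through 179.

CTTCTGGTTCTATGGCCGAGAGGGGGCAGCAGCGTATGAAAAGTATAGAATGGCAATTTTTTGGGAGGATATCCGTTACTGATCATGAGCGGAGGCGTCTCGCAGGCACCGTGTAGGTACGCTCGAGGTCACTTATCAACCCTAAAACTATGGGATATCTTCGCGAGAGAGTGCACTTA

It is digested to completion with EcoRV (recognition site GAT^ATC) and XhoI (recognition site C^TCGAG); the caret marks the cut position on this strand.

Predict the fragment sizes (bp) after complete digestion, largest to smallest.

EcoRV sites (GATATC) start at positions 68, 154.
EcoRV cuts after base 3 of each site, so after positions 70, 156.
The XhoI site (CTCGAG) starts at position 122.
XhoI cuts after the first base of each site, so after position 122.
Combined cut positions: 70, 122, 156.
Linear molecule, 3 cuts → 4 fragments:
  1–70 → 70 bp
  71–122 → 52 bp
  123–156 → 34 bp
  157–179 → 23 bp
Sorted largest to smallest: 70, 52, 34, 23 bp.

70, 52, 34, 23 bp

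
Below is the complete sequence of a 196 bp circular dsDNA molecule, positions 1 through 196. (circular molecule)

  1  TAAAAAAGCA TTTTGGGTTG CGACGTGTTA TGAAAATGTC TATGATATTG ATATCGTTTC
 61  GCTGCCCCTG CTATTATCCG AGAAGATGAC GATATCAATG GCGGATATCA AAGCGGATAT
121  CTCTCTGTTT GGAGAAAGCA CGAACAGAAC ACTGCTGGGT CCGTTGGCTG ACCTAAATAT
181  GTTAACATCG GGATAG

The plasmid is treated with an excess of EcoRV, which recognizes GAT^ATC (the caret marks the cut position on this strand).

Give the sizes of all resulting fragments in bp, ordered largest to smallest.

EcoRV sites (GATATC) start at positions 50, 91, 104, 116.
EcoRV cuts after base 3 of each site, so after positions 52, 93, 106, 118.
Circular molecule, 4 cuts → 4 fragments:
  53–93 → 41 bp
  94–106 → 13 bp
  107–118 → 12 bp
  119–196 then 1–52 → 78 + 52 = 130 bp
Sorted largest to smallest: 130, 41, 13, 12 bp.

130, 41, 13, 12 bp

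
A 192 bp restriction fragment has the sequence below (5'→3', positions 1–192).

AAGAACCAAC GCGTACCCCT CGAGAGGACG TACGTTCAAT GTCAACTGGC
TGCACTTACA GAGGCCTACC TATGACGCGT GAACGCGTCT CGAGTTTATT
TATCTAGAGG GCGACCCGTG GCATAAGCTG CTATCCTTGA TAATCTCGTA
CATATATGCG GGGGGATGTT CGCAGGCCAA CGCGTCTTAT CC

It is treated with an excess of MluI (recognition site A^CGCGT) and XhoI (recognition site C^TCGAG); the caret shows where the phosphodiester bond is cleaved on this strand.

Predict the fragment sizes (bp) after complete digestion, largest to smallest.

91, 56, 12, 10, 9, 8, 6 bp

MluI sites (ACGCGT) start at positions 9, 75, 83, 180.
MluI cuts after the first base of each site, so after positions 9, 75, 83, 180.
XhoI sites (CTCGAG) start at positions 19, 89.
XhoI cuts after the first base of each site, so after positions 19, 89.
Combined cut positions: 9, 19, 75, 83, 89, 180.
Linear molecule, 6 cuts → 7 fragments:
  1–9 → 9 bp
  10–19 → 10 bp
  20–75 → 56 bp
  76–83 → 8 bp
  84–89 → 6 bp
  90–180 → 91 bp
  181–192 → 12 bp
Sorted largest to smallest: 91, 56, 12, 10, 9, 8, 6 bp.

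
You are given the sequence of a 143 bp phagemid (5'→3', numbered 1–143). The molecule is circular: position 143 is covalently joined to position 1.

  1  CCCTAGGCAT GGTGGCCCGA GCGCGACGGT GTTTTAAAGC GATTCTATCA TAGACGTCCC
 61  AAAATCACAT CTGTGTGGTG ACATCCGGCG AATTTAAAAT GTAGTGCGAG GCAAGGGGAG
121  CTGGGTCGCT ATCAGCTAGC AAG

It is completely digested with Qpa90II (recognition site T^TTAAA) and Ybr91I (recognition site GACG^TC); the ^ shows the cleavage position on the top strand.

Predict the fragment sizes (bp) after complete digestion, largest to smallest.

83, 37, 23 bp

Qpa90II sites (TTTAAA) start at positions 33, 93.
Qpa90II cuts after the first base of each site, so after positions 33, 93.
The Ybr91I site (GACGTC) starts at position 53.
Ybr91I cuts after base 4 of each site, so after position 56.
Combined cut positions: 33, 56, 93.
Circular molecule, 3 cuts → 3 fragments:
  34–56 → 23 bp
  57–93 → 37 bp
  94–143 then 1–33 → 50 + 33 = 83 bp
Sorted largest to smallest: 83, 37, 23 bp.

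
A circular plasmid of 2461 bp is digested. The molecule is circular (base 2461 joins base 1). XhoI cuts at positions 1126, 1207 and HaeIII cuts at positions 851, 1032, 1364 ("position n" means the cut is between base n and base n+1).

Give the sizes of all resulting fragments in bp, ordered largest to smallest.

Combined cut positions (sorted): 851, 1032, 1126, 1207, 1364.
Circular molecule, 5 cuts → 5 fragments:
  1032 − 851 = 181 bp
  1126 − 1032 = 94 bp
  1207 − 1126 = 81 bp
  1364 − 1207 = 157 bp
  wrap: 2461 − 1364 + 851 = 1948 bp
Sorted largest to smallest: 1948, 181, 157, 94, 81 bp.

1948, 181, 157, 94, 81 bp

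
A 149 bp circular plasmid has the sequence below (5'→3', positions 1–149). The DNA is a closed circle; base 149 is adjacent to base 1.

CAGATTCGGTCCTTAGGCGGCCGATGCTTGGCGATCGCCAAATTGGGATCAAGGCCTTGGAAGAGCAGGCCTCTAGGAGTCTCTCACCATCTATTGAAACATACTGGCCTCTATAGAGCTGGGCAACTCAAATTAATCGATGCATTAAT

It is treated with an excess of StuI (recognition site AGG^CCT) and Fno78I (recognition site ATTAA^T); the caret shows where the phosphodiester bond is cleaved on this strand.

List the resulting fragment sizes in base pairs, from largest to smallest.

StuI sites (AGGCCT) start at positions 52, 67.
StuI cuts after base 3 of each site, so after positions 54, 69.
Fno78I sites (ATTAAT) start at positions 132, 144.
Fno78I cuts after base 5 of each site (before the last base), so after positions 136, 148.
Combined cut positions: 54, 69, 136, 148.
Circular molecule, 4 cuts → 4 fragments:
  55–69 → 15 bp
  70–136 → 67 bp
  137–148 → 12 bp
  149–149 then 1–54 → 1 + 54 = 55 bp
Sorted largest to smallest: 67, 55, 15, 12 bp.

67, 55, 15, 12 bp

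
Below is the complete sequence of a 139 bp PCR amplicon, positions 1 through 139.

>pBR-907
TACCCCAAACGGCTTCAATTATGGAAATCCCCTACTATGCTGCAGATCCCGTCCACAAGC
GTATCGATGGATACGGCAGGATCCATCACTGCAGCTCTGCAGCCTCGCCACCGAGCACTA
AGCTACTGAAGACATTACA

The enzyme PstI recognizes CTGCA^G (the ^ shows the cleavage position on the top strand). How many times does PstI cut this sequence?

CTGCAG occurs starting at positions 40, 89, 97.
PstI cuts at 3 sites.

3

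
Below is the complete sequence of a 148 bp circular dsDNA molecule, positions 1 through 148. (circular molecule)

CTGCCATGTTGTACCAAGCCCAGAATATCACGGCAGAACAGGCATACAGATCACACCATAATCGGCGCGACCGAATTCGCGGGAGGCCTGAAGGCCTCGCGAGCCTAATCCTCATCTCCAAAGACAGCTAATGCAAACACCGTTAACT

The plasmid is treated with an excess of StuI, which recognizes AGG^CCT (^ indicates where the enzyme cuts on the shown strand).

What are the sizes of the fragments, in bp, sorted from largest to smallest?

140, 8 bp

StuI sites (AGGCCT) start at positions 84, 92.
StuI cuts after base 3 of each site, so after positions 86, 94.
Circular molecule, 2 cuts → 2 fragments:
  87–94 → 8 bp
  95–148 then 1–86 → 54 + 86 = 140 bp
Sorted largest to smallest: 140, 8 bp.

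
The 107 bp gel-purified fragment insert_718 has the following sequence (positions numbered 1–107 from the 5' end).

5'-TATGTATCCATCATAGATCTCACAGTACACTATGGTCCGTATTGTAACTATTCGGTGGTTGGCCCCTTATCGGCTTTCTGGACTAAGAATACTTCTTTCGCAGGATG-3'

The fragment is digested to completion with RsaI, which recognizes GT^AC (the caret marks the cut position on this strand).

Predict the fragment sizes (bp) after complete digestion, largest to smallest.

The RsaI site (GTAC) starts at position 25.
RsaI cuts after base 2 of each site, so after position 26.
Linear molecule, 1 cut → 2 fragments:
  1–26 → 26 bp
  27–107 → 81 bp
Sorted largest to smallest: 81, 26 bp.

81, 26 bp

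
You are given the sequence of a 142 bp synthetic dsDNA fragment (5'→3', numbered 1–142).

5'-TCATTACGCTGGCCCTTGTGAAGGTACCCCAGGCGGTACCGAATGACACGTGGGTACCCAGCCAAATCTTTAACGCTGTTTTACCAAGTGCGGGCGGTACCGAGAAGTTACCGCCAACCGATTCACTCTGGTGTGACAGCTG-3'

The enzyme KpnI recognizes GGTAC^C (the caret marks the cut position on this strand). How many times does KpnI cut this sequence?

4

GGTACC occurs starting at positions 23, 35, 53, 96.
KpnI cuts at 4 sites.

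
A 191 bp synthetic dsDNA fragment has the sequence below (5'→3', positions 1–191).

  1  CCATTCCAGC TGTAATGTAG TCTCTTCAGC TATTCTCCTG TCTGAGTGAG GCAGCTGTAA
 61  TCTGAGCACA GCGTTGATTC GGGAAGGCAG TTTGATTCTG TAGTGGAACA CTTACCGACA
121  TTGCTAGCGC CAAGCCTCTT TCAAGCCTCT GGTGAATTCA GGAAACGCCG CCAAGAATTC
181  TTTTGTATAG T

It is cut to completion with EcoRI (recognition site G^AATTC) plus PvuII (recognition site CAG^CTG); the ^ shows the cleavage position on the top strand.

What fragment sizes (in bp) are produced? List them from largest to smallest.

EcoRI sites (GAATTC) start at positions 154, 175.
EcoRI cuts after the first base of each site, so after positions 154, 175.
PvuII sites (CAGCTG) start at positions 7, 52.
PvuII cuts after base 3 of each site, so after positions 9, 54.
Combined cut positions: 9, 54, 154, 175.
Linear molecule, 4 cuts → 5 fragments:
  1–9 → 9 bp
  10–54 → 45 bp
  55–154 → 100 bp
  155–175 → 21 bp
  176–191 → 16 bp
Sorted largest to smallest: 100, 45, 21, 16, 9 bp.

100, 45, 21, 16, 9 bp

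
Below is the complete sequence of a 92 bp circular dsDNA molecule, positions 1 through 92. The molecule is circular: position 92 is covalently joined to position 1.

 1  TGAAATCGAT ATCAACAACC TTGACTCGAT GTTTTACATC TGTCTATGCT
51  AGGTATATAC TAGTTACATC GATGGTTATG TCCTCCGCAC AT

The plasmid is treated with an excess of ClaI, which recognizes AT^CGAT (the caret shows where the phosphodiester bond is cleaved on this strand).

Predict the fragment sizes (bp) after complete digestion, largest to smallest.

ClaI sites (ATCGAT) start at positions 5, 68.
ClaI cuts after base 2 of each site, so after positions 6, 69.
Circular molecule, 2 cuts → 2 fragments:
  7–69 → 63 bp
  70–92 then 1–6 → 23 + 6 = 29 bp
Sorted largest to smallest: 63, 29 bp.

63, 29 bp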